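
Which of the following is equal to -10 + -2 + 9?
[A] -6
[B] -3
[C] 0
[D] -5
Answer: B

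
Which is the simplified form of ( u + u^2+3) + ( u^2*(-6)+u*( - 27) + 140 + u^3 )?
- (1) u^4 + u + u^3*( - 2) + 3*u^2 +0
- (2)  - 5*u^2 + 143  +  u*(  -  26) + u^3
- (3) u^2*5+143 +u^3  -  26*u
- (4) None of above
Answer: 2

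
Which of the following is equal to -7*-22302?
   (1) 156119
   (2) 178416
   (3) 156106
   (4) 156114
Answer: 4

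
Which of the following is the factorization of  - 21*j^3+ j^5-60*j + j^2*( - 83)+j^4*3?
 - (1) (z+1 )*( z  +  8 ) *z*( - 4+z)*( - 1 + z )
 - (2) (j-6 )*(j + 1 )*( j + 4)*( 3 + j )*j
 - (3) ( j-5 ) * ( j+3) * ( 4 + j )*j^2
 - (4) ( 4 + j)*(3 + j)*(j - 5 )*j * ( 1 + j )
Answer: 4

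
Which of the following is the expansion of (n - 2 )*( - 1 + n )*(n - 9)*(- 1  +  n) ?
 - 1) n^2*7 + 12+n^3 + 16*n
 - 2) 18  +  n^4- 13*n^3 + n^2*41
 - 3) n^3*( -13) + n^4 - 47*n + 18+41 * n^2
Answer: 3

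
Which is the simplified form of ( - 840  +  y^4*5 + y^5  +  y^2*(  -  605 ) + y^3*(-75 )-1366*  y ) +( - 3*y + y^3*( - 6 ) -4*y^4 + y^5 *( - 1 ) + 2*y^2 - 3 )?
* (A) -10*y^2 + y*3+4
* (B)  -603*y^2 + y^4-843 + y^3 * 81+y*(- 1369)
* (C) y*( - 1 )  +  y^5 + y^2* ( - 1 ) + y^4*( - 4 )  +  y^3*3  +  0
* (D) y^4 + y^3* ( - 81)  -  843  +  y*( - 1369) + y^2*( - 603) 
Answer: D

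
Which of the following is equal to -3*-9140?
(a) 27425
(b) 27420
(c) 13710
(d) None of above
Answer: b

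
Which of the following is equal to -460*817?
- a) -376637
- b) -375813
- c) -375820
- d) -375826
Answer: c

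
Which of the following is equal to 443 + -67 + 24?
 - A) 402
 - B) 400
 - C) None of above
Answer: B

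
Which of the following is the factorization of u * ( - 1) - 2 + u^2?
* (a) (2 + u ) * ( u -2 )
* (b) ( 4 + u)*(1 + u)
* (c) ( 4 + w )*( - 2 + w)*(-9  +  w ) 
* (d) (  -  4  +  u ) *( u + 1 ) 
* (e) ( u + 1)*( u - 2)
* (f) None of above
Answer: e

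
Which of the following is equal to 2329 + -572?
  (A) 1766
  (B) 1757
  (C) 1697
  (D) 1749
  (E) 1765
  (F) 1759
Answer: B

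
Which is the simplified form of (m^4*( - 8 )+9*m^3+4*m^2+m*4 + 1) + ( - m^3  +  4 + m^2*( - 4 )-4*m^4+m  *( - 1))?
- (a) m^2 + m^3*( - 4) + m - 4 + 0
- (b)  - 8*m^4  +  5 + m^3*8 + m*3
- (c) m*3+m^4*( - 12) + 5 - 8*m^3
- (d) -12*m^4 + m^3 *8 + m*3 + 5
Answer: d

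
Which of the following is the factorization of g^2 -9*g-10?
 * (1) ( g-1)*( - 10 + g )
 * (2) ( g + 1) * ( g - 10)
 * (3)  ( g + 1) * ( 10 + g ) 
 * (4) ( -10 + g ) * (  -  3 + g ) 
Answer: 2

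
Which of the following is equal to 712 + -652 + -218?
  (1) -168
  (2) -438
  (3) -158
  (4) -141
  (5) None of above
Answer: 3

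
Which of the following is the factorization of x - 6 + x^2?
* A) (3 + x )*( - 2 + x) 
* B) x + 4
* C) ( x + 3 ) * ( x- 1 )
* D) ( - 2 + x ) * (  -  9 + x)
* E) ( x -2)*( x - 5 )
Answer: A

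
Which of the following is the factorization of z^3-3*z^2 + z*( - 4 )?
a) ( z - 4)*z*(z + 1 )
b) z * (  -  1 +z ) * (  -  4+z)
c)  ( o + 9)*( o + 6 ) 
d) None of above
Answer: a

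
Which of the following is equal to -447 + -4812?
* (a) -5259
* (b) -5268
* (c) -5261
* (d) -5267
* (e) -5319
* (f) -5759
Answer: a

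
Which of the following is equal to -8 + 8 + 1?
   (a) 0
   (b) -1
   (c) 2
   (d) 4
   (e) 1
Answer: e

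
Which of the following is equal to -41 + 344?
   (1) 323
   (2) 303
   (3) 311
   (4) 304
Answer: 2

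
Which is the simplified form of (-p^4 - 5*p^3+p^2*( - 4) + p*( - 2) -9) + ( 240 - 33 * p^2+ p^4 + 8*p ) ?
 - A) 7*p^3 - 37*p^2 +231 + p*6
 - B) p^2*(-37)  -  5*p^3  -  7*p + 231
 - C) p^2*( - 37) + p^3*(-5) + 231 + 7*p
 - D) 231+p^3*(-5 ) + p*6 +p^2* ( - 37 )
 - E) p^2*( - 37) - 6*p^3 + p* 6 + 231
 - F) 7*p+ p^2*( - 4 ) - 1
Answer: D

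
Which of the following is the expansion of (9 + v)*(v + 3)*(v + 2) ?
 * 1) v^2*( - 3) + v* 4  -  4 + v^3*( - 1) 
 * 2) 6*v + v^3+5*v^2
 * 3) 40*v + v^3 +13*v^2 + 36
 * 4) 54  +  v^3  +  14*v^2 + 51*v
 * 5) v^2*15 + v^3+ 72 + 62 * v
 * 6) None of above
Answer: 4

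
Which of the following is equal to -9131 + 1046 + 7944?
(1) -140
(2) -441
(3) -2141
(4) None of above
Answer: 4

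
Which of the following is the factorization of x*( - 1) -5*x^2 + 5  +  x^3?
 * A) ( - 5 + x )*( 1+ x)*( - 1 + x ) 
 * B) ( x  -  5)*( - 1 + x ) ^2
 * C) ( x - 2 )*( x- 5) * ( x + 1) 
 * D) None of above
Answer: A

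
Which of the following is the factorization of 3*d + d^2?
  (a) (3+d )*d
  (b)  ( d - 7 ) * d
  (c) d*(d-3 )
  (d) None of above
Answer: a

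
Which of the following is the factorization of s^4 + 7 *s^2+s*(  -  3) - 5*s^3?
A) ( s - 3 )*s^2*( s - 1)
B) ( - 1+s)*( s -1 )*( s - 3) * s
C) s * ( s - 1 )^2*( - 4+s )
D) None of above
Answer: B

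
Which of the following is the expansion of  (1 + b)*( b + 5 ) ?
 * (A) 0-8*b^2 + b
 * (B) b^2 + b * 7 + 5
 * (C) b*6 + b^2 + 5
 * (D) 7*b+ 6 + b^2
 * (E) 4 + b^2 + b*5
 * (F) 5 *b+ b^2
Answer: C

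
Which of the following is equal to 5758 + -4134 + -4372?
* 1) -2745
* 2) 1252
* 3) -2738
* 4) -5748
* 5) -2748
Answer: 5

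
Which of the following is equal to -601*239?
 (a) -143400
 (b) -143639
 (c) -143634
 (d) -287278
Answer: b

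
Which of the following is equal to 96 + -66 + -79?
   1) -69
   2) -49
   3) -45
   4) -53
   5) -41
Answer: 2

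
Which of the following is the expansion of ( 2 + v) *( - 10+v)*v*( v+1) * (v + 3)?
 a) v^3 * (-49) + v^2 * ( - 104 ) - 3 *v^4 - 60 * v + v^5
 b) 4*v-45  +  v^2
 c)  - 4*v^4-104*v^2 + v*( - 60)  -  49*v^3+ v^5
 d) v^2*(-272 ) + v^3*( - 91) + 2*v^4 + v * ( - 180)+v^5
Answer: c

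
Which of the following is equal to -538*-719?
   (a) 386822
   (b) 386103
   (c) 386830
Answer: a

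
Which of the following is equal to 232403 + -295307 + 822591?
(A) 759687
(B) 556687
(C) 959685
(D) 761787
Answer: A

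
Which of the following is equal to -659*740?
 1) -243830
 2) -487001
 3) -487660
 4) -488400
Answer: 3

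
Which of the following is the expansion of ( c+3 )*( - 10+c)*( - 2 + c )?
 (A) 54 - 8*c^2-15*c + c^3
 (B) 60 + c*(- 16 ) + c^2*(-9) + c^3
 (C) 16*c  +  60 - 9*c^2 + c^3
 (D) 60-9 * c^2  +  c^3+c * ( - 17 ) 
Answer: B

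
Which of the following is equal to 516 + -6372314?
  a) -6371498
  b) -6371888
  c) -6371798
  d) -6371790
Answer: c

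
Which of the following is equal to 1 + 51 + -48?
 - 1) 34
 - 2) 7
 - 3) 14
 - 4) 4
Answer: 4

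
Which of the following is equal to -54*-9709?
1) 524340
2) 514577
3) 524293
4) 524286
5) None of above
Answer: 4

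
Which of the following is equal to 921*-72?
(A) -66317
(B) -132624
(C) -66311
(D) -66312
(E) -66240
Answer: D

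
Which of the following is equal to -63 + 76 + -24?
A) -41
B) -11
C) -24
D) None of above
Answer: B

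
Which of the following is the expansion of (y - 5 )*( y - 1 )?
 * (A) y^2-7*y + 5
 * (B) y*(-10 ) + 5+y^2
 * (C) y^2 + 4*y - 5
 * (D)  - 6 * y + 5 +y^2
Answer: D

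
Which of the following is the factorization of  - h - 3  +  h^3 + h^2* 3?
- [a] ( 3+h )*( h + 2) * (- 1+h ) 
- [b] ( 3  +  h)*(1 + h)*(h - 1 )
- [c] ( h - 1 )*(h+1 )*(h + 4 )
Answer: b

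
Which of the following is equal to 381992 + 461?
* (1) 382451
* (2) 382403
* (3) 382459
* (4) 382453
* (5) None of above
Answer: 4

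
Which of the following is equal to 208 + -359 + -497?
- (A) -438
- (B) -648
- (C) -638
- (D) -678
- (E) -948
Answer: B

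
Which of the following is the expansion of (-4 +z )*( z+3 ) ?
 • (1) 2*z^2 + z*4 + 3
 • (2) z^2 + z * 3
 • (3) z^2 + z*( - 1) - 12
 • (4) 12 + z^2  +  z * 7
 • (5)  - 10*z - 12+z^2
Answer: 3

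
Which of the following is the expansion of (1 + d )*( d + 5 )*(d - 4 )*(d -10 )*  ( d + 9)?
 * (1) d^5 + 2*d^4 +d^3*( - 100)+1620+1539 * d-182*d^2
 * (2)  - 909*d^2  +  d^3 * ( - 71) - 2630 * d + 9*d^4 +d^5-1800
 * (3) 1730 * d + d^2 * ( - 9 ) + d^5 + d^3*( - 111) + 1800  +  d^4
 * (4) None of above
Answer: 4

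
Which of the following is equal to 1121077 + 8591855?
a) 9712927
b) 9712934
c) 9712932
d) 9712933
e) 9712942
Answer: c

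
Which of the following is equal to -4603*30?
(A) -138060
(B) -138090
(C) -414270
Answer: B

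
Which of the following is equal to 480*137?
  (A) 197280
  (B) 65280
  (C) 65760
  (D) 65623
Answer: C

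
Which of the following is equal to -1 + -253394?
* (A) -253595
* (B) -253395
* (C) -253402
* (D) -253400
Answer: B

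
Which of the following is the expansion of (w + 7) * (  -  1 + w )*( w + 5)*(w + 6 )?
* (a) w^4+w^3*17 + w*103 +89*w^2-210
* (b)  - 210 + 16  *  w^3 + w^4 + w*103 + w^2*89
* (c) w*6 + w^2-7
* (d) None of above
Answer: a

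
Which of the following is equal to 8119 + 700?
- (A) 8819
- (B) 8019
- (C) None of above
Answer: A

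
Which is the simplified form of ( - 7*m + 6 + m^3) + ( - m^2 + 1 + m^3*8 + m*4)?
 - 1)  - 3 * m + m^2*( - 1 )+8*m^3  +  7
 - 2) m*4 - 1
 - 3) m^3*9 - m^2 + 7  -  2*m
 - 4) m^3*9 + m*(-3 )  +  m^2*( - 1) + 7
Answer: 4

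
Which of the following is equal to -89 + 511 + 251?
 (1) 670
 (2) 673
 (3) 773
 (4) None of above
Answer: 2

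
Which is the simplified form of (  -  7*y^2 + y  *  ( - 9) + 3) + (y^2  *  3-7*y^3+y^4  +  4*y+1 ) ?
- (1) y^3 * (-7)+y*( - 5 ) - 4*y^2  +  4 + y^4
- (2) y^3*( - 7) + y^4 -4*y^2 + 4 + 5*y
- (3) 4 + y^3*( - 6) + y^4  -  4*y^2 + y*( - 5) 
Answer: 1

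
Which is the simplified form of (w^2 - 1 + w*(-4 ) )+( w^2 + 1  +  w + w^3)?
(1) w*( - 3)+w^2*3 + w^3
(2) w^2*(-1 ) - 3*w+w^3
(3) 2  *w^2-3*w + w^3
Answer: 3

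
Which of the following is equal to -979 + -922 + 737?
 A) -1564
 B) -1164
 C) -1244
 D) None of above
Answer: B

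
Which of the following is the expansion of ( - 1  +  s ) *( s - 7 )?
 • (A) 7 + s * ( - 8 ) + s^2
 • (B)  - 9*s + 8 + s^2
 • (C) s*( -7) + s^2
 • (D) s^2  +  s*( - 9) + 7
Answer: A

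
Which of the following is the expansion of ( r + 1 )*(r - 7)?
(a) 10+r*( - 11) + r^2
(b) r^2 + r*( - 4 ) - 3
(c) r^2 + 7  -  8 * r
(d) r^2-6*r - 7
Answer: d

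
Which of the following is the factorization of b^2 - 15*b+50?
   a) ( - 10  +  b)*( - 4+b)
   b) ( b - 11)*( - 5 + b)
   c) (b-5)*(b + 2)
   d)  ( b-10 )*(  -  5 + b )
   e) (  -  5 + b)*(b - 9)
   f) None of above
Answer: d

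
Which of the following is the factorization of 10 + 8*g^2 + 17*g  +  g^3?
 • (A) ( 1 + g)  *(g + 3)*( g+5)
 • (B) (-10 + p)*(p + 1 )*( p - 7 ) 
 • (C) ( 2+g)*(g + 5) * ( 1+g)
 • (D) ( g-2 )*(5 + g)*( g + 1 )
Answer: C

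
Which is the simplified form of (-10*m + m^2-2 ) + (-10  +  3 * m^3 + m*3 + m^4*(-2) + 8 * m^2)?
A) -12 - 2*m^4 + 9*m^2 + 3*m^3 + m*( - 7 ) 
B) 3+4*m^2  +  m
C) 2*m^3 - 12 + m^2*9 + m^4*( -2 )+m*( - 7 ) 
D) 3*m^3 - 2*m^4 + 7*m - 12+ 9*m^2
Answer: A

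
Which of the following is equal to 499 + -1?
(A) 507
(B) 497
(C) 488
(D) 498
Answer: D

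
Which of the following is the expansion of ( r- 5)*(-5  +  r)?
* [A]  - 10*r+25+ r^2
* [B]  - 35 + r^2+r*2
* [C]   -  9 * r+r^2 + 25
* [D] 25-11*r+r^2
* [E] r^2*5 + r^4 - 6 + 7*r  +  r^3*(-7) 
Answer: A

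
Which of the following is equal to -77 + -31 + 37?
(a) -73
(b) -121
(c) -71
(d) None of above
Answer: c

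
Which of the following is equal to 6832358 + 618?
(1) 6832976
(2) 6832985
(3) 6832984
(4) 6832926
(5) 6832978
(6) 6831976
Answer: 1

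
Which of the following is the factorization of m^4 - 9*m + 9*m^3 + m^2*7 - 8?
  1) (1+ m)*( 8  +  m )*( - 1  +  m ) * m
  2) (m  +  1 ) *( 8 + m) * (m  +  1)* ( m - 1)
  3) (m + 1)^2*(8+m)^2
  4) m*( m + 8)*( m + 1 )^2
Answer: 2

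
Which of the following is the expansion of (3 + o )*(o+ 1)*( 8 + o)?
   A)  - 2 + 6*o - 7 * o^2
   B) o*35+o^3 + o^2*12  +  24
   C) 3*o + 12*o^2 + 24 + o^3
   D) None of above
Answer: B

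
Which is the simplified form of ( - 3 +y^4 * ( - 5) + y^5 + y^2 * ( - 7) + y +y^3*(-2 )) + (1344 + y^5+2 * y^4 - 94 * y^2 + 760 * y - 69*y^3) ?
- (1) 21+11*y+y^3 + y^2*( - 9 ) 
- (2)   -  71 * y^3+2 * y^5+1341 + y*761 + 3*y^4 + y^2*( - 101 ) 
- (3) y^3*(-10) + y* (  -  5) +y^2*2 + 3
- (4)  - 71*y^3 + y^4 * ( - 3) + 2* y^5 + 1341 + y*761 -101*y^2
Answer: 4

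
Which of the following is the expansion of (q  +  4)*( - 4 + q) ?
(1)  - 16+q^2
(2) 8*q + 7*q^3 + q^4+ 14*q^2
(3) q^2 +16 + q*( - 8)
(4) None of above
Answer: 1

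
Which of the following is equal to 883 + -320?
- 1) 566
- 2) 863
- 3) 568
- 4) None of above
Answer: 4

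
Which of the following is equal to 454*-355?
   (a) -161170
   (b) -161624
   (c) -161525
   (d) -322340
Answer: a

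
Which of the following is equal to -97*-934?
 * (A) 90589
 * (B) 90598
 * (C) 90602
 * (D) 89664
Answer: B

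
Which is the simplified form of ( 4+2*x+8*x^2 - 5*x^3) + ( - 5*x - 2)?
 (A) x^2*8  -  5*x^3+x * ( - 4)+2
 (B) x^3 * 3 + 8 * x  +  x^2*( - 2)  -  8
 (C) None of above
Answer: C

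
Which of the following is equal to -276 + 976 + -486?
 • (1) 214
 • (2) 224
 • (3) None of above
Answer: 1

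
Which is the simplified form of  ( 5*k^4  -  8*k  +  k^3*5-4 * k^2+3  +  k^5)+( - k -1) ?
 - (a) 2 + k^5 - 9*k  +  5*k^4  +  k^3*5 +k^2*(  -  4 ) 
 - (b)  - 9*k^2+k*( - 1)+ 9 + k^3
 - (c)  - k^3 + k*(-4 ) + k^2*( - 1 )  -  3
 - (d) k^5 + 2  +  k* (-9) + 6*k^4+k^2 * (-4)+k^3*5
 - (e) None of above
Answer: a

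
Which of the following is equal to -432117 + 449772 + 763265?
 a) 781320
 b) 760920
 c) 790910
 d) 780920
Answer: d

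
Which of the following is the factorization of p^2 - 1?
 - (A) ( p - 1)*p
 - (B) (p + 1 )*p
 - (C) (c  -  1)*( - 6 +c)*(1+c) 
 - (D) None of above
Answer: D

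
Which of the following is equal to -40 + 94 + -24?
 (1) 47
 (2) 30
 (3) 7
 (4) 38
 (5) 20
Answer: 2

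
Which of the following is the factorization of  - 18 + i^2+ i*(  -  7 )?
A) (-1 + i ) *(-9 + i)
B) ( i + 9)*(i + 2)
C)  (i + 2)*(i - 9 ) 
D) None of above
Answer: C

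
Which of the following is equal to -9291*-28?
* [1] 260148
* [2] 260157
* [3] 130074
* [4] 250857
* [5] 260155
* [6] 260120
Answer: 1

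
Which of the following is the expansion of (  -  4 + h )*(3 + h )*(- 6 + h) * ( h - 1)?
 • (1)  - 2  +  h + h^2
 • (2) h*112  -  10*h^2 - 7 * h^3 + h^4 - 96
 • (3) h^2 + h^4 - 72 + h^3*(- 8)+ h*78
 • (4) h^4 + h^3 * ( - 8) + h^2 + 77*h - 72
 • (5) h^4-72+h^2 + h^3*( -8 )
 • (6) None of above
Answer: 3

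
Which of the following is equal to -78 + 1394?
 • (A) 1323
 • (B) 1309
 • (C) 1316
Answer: C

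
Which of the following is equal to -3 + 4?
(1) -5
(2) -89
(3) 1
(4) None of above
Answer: 3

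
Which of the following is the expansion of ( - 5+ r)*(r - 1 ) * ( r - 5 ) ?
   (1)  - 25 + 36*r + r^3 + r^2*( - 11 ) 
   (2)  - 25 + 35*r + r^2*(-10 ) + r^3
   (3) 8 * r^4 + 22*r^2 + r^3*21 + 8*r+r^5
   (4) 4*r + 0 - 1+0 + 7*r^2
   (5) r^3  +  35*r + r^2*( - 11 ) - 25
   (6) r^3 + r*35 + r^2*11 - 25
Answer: 5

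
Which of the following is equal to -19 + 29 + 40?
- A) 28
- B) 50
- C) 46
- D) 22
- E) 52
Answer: B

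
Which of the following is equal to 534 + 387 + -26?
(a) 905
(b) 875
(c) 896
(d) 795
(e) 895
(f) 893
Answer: e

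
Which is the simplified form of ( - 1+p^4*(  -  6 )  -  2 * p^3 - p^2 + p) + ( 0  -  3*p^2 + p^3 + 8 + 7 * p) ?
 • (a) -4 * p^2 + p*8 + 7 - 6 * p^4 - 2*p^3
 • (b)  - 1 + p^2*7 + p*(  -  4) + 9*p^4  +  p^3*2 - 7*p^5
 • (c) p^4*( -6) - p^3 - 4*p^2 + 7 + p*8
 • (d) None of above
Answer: c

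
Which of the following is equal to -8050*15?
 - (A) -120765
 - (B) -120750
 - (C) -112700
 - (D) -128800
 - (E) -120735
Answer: B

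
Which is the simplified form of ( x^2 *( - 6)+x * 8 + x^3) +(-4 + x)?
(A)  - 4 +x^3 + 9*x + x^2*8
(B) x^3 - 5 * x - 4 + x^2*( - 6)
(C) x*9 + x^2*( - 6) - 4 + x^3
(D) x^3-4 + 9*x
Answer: C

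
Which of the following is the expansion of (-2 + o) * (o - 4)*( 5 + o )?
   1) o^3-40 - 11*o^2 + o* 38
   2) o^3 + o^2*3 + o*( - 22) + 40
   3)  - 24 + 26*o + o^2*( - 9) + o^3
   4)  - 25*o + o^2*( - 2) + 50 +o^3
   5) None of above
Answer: 5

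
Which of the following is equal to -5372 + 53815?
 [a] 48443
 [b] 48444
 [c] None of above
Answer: a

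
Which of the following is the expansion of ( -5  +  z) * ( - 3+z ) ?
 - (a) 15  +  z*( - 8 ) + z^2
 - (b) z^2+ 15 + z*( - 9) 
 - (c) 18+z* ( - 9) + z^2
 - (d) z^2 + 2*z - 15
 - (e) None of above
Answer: a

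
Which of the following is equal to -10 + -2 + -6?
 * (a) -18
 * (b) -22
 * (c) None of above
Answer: a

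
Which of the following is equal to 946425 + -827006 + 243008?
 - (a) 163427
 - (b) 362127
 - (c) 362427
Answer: c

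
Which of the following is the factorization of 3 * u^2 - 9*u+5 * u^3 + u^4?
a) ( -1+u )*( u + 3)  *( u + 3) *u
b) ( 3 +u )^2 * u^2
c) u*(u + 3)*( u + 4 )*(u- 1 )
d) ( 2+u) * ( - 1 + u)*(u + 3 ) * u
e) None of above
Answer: a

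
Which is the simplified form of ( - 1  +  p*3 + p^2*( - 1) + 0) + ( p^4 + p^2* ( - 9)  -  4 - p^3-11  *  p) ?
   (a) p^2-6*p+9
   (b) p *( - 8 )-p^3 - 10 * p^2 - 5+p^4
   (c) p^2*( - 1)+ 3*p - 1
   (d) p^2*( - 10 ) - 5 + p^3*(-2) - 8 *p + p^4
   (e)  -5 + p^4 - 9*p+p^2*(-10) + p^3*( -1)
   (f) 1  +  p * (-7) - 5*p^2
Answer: b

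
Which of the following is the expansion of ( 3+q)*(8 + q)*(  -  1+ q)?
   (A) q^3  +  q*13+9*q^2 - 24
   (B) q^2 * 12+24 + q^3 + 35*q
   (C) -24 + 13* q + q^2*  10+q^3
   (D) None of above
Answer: C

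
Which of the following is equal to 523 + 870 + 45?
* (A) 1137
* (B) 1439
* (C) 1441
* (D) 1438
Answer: D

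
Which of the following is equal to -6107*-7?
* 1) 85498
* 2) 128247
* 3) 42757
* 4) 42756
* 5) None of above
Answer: 5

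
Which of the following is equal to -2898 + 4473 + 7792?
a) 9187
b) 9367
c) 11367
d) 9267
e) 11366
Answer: b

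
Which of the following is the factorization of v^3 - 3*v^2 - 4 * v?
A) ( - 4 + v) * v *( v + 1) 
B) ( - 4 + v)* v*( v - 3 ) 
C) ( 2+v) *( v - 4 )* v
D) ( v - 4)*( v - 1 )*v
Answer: A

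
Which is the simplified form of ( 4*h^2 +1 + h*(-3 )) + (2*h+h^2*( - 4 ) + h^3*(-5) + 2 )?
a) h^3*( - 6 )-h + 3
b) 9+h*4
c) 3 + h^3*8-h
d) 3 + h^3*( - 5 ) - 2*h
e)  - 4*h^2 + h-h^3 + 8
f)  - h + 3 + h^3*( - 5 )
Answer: f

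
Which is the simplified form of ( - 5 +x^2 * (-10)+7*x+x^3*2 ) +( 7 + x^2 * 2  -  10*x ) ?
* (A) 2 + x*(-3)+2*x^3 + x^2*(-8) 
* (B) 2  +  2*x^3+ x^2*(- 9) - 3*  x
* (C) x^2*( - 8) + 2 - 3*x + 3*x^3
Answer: A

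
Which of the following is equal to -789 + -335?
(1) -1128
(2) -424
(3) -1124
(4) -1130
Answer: 3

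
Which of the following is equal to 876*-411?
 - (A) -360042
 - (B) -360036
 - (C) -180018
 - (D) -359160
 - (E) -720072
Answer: B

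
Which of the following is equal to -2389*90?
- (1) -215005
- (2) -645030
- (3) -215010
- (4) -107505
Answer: 3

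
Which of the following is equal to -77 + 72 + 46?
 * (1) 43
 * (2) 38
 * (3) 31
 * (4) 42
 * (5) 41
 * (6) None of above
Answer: 5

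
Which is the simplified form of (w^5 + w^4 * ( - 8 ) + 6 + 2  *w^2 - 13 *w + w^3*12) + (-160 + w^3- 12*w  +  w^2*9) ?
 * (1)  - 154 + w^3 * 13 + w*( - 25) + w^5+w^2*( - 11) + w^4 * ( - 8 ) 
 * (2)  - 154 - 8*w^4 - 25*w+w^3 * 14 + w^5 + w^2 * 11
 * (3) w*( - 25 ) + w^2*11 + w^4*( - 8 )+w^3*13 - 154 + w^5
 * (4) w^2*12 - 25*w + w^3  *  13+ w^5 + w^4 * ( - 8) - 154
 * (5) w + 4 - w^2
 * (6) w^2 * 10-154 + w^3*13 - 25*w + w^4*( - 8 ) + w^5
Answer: 3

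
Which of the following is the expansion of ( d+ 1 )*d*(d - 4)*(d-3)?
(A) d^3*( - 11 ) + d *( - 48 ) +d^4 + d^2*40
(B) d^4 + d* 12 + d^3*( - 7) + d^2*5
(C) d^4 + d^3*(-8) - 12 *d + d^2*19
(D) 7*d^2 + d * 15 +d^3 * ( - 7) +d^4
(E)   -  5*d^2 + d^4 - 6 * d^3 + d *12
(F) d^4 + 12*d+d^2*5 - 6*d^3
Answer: F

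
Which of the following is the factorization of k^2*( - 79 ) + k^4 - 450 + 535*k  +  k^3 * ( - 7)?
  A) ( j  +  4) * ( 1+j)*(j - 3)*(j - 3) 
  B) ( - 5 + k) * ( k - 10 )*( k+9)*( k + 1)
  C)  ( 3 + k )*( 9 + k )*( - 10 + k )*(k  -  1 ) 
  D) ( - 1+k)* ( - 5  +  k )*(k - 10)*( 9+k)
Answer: D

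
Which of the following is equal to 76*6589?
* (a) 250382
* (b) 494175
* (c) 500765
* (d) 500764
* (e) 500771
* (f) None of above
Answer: d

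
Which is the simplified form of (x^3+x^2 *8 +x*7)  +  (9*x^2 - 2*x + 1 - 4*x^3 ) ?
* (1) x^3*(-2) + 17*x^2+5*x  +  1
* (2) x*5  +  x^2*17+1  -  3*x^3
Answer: 2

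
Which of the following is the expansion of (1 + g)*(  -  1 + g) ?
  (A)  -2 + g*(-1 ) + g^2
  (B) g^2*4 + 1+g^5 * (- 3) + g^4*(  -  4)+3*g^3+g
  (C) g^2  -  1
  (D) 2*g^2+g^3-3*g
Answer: C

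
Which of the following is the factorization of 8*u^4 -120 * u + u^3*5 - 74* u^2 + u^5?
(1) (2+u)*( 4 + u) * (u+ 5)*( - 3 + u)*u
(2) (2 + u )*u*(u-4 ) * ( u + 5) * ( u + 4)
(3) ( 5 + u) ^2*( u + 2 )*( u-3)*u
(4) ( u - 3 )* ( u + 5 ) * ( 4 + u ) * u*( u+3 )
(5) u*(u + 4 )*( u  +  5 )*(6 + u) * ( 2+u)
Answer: 1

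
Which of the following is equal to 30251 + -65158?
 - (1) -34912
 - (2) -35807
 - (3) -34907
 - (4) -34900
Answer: 3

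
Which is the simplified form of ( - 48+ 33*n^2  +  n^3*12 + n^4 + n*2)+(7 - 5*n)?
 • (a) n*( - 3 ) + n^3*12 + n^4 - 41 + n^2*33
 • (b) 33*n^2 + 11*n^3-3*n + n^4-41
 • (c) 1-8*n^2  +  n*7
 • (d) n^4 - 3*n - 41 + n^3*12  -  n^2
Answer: a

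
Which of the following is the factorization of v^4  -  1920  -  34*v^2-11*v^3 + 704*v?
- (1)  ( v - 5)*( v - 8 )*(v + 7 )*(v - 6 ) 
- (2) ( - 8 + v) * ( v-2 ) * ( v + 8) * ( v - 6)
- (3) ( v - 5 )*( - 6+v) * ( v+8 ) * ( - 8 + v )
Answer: 3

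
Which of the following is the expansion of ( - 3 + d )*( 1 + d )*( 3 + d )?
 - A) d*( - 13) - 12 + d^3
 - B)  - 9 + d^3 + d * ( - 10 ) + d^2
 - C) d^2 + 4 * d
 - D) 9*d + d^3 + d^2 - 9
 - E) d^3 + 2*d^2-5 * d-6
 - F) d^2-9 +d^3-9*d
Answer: F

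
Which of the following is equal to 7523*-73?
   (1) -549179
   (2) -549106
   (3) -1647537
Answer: 1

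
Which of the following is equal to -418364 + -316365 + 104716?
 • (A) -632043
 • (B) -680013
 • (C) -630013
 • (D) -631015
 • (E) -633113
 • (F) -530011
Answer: C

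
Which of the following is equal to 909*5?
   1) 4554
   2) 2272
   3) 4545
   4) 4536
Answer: 3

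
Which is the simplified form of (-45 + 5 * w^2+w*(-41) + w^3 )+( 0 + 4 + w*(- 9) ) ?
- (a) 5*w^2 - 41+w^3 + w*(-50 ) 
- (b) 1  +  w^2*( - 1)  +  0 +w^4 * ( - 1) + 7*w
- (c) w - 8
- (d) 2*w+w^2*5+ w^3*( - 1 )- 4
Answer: a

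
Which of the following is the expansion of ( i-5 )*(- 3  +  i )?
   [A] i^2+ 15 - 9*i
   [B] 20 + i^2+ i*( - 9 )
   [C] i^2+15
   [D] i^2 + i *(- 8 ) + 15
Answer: D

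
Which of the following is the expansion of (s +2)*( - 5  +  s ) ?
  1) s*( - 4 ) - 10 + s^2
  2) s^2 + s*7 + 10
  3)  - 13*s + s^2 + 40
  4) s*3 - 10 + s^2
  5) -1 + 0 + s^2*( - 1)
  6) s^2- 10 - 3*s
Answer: 6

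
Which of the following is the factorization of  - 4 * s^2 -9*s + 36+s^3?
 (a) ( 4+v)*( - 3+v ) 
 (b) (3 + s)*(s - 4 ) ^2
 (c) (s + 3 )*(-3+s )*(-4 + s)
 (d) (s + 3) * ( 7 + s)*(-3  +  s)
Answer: c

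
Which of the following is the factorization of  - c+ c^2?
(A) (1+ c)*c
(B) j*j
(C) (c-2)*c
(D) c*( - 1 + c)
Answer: D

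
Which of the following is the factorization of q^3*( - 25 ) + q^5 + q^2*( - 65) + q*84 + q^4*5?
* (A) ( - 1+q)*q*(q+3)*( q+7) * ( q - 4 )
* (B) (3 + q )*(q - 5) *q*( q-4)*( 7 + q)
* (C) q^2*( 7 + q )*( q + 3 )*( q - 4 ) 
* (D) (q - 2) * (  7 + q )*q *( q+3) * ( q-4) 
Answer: A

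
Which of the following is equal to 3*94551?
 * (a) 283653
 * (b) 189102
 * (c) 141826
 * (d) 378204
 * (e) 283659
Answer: a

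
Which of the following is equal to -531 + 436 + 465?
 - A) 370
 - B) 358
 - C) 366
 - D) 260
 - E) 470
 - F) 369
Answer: A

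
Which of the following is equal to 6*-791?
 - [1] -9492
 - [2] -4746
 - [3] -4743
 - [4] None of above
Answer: 2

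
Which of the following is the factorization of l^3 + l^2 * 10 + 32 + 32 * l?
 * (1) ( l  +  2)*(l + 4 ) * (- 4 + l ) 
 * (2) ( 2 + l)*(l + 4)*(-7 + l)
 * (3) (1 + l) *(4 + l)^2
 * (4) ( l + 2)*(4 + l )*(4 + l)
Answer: 4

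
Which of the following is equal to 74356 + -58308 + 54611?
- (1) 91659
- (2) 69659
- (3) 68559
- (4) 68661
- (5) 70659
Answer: 5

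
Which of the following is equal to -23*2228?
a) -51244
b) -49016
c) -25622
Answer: a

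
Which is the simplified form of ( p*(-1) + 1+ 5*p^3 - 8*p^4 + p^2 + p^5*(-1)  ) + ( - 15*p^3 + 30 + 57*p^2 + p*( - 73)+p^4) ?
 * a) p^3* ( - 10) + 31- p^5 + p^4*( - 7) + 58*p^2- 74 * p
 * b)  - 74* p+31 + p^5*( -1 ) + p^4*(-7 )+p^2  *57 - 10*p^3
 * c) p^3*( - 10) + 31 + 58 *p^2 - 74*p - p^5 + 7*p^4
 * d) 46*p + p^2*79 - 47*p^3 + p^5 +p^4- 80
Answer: a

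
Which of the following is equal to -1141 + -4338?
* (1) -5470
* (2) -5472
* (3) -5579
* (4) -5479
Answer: 4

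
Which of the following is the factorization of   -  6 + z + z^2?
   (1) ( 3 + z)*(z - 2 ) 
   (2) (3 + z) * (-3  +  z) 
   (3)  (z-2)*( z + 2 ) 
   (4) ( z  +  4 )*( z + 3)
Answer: 1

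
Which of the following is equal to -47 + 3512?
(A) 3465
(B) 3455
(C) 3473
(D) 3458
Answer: A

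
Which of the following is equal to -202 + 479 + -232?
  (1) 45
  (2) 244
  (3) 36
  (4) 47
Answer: 1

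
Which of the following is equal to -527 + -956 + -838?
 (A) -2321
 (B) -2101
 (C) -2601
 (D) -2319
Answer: A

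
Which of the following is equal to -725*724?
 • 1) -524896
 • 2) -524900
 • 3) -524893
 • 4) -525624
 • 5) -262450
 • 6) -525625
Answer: 2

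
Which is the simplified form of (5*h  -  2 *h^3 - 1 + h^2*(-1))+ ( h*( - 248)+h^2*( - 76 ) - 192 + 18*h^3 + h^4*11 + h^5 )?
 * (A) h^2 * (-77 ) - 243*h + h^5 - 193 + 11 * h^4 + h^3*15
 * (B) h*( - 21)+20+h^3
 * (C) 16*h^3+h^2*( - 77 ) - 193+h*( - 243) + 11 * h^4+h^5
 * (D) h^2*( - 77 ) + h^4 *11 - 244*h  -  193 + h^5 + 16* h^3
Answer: C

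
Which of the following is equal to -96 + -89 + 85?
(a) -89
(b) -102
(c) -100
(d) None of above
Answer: c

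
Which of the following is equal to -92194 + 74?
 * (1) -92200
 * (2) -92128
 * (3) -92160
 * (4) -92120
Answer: 4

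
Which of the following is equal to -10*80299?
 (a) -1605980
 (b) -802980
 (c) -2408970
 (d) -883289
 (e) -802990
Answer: e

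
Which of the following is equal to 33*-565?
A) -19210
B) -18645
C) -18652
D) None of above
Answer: B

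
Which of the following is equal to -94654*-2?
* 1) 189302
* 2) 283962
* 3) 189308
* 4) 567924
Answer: 3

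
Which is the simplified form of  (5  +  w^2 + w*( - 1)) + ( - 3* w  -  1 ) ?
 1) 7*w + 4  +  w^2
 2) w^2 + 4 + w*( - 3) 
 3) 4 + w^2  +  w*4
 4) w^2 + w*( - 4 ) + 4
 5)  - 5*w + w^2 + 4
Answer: 4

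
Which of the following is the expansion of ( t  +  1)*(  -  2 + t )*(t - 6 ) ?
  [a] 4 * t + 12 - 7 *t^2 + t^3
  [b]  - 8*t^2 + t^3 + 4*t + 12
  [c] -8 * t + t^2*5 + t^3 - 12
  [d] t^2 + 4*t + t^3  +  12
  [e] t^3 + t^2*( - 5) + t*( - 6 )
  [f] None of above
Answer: a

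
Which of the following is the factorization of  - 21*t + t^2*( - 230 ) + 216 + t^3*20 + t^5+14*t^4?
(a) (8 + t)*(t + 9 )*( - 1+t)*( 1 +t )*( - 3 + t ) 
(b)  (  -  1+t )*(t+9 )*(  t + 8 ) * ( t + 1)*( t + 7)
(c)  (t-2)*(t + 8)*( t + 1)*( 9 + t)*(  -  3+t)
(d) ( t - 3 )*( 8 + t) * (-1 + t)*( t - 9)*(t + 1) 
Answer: a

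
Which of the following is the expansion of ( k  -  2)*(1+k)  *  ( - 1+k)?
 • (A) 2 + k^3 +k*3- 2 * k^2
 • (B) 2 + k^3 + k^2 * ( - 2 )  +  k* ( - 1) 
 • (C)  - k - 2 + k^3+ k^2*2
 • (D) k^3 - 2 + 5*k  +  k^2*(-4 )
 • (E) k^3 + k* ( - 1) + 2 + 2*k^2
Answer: B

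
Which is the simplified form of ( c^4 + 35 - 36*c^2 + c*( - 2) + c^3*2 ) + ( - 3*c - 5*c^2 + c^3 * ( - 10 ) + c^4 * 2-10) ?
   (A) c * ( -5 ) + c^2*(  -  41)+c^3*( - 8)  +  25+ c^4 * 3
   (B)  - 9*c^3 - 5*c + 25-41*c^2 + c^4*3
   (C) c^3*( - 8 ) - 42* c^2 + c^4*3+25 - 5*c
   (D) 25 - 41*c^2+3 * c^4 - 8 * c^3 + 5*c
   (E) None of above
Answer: A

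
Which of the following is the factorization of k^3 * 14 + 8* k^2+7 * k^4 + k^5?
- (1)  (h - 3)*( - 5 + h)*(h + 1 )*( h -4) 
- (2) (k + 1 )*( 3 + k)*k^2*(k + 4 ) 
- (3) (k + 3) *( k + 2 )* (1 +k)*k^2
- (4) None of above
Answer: 4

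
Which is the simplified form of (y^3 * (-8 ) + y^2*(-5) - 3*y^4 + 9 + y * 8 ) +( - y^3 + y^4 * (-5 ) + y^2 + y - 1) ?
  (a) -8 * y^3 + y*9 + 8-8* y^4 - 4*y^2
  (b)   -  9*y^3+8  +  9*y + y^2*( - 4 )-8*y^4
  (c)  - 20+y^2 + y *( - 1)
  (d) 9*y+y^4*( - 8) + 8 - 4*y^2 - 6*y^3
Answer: b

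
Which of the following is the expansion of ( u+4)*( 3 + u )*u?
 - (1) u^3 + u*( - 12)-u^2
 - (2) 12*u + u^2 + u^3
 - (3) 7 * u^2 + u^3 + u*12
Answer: 3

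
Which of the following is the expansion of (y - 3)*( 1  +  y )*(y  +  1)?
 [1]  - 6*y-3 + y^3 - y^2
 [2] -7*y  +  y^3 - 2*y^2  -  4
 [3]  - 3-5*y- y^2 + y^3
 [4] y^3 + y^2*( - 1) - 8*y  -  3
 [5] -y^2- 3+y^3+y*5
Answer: 3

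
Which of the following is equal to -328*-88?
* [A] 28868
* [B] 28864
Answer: B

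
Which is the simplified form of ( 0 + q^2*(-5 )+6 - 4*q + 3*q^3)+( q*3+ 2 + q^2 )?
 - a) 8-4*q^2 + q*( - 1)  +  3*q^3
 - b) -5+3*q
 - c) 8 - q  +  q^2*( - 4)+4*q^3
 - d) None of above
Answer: a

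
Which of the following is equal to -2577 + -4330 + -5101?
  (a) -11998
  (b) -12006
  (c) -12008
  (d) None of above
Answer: c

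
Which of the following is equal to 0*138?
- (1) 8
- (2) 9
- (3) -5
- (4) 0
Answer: 4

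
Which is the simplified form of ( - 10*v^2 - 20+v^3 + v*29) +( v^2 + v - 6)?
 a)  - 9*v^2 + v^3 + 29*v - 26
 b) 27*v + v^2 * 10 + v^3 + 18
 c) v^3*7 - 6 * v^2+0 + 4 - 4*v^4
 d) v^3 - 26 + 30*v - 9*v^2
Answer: d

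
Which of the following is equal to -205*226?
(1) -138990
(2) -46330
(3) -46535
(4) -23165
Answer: 2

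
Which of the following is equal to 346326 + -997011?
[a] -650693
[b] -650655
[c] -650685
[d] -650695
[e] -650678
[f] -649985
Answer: c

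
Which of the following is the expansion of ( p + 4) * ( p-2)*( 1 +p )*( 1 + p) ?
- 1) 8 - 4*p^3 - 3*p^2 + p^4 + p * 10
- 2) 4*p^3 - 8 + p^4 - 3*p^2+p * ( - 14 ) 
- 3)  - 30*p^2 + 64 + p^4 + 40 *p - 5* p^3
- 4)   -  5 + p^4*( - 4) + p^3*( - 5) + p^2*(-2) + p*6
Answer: 2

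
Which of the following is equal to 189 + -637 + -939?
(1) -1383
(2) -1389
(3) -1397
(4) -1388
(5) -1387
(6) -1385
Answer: 5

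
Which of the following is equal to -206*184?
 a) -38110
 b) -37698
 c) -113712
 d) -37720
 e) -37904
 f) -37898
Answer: e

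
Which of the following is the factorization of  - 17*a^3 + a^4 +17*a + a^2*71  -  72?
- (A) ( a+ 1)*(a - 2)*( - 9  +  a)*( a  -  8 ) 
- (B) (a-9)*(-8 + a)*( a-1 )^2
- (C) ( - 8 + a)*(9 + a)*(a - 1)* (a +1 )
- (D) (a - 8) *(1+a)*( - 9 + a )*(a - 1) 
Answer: D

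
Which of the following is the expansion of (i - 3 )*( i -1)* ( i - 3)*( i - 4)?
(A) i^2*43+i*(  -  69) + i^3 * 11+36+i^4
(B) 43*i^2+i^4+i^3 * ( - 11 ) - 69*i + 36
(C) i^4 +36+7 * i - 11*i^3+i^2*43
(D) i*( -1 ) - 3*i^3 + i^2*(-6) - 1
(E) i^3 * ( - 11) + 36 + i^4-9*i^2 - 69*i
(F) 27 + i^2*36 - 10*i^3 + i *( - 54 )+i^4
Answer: B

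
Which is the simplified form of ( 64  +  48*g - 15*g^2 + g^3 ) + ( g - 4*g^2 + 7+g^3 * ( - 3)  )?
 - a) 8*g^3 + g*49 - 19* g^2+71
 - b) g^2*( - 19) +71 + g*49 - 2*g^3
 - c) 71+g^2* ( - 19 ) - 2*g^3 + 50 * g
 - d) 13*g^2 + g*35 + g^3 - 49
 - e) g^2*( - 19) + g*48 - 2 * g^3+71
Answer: b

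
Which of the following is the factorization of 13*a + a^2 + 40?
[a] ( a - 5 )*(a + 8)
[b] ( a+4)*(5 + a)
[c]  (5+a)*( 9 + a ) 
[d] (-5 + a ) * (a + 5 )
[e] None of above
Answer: e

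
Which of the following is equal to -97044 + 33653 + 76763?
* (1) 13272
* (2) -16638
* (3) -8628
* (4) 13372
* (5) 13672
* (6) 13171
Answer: 4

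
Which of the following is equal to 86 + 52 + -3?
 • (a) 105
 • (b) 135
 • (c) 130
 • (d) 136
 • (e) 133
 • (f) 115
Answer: b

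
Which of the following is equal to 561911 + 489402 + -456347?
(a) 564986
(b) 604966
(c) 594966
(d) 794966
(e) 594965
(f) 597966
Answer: c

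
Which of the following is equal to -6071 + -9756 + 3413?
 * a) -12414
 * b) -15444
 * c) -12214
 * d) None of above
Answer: a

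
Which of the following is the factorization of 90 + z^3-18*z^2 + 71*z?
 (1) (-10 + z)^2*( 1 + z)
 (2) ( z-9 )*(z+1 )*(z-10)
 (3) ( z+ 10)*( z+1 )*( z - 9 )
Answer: 2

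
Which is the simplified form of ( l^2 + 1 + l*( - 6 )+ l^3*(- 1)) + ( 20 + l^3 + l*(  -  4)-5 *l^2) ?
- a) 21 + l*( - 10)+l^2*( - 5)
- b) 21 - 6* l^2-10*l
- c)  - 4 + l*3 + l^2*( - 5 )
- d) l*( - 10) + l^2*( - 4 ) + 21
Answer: d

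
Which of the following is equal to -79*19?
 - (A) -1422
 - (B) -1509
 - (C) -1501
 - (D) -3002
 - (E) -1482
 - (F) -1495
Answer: C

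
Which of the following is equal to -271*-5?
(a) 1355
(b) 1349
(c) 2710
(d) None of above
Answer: a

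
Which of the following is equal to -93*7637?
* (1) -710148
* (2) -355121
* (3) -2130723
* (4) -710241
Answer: 4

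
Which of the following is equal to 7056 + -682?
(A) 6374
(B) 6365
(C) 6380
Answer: A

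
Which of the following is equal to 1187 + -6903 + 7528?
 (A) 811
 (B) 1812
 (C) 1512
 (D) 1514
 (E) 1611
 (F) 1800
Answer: B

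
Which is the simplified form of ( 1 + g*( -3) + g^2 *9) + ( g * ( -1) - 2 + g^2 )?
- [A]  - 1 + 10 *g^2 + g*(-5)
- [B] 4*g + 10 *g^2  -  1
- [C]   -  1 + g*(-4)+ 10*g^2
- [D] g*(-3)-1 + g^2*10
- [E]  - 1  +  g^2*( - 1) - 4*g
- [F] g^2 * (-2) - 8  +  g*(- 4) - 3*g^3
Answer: C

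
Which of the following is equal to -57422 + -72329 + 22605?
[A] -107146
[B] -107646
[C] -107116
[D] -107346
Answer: A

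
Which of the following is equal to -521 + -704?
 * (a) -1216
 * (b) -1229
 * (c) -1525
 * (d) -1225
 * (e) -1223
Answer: d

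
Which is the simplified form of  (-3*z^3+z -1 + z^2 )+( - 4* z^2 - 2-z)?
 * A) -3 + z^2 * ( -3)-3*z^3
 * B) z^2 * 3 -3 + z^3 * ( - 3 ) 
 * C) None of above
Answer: A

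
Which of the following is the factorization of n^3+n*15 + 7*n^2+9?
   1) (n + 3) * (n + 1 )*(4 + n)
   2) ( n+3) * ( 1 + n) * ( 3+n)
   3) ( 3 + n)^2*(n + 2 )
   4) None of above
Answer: 2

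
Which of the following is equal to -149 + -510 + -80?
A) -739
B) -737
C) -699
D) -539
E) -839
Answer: A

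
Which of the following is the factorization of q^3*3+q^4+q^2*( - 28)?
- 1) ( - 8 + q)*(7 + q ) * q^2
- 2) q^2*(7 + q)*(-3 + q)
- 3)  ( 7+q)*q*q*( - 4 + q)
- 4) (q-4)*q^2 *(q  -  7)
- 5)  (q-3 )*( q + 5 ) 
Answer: 3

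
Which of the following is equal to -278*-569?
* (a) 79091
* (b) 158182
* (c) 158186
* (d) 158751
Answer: b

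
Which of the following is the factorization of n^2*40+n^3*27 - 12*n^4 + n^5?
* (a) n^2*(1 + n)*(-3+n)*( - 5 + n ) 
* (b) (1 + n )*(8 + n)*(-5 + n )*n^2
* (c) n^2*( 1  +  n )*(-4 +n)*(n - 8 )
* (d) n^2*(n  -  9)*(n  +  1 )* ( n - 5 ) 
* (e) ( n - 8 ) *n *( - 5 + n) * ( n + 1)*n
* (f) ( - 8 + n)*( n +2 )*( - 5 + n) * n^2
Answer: e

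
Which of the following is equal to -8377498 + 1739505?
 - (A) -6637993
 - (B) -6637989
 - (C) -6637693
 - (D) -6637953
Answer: A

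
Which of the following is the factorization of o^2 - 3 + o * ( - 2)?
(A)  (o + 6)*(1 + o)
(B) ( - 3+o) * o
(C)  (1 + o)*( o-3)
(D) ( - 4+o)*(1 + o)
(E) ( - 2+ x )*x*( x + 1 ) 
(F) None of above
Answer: C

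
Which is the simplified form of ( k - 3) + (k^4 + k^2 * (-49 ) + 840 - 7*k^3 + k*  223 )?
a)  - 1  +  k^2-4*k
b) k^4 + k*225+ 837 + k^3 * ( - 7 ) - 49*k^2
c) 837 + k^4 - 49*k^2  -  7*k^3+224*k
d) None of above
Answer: c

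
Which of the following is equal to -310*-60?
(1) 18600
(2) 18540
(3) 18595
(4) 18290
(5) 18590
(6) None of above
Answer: 1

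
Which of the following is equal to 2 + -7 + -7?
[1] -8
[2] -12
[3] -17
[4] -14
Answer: 2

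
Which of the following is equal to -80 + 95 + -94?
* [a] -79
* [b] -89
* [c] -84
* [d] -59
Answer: a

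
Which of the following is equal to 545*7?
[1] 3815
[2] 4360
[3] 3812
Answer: 1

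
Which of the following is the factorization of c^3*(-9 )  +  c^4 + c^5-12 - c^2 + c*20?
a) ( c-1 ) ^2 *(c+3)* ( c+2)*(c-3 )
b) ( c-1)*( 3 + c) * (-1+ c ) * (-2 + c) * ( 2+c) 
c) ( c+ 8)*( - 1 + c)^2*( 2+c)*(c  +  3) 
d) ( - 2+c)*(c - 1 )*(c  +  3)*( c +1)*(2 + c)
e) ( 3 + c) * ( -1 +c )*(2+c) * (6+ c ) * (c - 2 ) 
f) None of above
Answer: b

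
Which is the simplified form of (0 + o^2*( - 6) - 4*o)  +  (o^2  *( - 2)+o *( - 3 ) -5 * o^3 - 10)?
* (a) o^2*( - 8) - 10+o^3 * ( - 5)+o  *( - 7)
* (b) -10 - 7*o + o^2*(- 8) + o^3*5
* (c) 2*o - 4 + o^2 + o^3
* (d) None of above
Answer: a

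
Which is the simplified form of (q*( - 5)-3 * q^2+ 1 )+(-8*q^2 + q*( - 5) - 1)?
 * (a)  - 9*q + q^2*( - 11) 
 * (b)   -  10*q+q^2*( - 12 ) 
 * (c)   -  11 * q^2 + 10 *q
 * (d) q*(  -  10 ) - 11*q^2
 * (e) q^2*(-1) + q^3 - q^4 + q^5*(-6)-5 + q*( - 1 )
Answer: d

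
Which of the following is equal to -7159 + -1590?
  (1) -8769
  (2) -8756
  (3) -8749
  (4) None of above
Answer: 3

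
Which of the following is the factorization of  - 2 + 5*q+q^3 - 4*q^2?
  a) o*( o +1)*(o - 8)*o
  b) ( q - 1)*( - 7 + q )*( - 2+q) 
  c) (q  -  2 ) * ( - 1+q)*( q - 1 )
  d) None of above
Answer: c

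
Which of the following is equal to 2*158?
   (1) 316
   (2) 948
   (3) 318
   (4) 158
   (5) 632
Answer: 1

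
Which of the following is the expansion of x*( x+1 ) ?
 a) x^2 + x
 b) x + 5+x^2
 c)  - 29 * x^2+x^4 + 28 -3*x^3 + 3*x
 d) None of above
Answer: a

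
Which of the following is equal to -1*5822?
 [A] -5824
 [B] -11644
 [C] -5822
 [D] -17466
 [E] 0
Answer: C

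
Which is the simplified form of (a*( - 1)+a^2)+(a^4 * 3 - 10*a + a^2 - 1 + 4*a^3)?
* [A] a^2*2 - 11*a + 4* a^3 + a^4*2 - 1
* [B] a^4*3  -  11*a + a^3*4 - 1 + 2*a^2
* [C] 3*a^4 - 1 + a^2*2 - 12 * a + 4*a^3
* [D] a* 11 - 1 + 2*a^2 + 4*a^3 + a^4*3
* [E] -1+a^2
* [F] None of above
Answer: B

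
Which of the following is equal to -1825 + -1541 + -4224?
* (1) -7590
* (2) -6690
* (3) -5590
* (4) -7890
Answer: 1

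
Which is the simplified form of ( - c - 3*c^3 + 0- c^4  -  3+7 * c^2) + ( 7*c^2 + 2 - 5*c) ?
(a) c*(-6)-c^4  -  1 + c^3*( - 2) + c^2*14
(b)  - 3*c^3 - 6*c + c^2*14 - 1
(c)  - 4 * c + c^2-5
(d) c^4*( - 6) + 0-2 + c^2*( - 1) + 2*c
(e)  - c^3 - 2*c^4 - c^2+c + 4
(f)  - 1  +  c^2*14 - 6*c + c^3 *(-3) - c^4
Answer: f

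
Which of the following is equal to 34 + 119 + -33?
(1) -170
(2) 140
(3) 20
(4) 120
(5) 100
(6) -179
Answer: 4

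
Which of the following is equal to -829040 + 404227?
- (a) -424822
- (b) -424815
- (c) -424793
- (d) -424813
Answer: d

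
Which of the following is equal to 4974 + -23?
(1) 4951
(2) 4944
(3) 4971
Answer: 1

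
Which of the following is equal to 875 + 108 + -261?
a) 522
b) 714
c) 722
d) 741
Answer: c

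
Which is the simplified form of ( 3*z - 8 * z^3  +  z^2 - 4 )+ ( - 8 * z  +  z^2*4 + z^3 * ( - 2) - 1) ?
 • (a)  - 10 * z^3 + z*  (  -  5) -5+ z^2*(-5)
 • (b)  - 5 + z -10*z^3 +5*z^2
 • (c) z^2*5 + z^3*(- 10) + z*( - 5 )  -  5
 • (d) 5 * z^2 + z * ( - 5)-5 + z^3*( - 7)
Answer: c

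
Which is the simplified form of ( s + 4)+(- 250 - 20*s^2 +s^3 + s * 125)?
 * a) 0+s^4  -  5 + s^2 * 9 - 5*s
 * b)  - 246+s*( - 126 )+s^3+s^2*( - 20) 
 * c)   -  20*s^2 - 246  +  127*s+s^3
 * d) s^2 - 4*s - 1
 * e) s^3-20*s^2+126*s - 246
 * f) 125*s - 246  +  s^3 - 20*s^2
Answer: e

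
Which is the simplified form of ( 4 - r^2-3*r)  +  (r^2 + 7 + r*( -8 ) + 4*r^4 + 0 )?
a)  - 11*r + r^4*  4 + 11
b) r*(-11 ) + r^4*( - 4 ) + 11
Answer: a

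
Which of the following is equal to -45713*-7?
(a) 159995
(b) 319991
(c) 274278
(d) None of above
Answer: b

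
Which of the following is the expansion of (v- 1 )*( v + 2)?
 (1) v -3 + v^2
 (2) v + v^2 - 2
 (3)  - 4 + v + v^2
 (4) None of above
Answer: 2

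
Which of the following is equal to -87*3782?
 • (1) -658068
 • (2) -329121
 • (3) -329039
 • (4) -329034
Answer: 4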